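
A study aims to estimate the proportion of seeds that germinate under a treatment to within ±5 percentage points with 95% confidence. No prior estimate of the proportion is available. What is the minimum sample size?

For a proportion with margin E = 0.05 at 95% confidence, z = 1.960.
With no prior estimate, use p = 0.5, which maximizes p(1−p) at 0.25.
n = 0.25 × (z/E)² = 0.25 × (1.960/0.05)² = 384.16
Round up: n = 385.

385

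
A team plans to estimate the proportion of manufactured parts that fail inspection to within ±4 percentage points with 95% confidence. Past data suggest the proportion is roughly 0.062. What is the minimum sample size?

140

For a proportion with margin E = 0.04 at 95% confidence, z = 1.960.
n = p̂(1−p̂)(z/E)² = 0.062 × 0.938 × (1.960/0.04)² = 139.63
Round up: n = 140.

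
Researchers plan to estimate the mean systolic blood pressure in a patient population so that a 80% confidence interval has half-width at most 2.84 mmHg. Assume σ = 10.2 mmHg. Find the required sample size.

n = 22

For a mean, the margin of error is E = z·σ/√n, so n = (zσ/E)².
At 80% confidence, z = 1.282.
n = (1.282 × 10.2 / 2.84)² = 21.20
Round up: n = 22.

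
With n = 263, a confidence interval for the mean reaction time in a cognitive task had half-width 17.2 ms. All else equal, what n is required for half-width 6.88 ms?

Margin of error scales as 1/√n, so n₂ = n₁·(E₁/E₂)².
n₂ = 263 × (17.2/6.88)² = 263 × 6.25 = 1643.75
Round up: n₂ = 1644.

1644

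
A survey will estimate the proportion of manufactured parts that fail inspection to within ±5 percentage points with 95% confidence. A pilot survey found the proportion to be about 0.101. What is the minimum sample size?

140

For a proportion with margin E = 0.05 at 95% confidence, z = 1.960.
n = p̂(1−p̂)(z/E)² = 0.101 × 0.899 × (1.960/0.05)² = 139.53
Round up: n = 140.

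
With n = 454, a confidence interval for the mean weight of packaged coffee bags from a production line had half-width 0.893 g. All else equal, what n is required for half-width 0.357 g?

2841

Margin of error scales as 1/√n, so n₂ = n₁·(E₁/E₂)².
n₂ = 454 × (0.893/0.357)² = 454 × 6.257 = 2840.68
Round up: n₂ = 2841.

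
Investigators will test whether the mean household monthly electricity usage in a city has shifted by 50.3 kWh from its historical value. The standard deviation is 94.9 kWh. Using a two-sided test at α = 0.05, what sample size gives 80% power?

For a one-sample z-test, n = ((z_{α/2} + z_β)·σ/δ)².
z_{α/2} = 1.960 (two-sided α = 0.05); z_β = 0.842 (power 80% → β = 0.2).
n = (2.802 × 94.9 / 50.3)² = 27.95
Round up: n = 28.

28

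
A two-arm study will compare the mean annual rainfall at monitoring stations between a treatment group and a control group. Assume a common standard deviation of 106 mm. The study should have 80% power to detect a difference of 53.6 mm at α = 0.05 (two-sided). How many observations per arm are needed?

62 per group

For two equal groups, n per group = 2·((z_{α/2} + z_β)·σ/δ)².
z_{α/2} = 1.960; z_β = 0.842 (power 80%).
n = 2 × (2.802 × 106 / 53.6)² = 2 × 30.71 = 61.42
Round up: n = 62 per group.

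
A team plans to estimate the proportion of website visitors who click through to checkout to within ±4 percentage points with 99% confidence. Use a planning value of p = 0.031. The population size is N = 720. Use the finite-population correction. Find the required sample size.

For a proportion with margin E = 0.04 at 99% confidence, z = 2.576.
n = p̂(1−p̂)(z/E)² = 0.031 × 0.969 × (2.576/0.04)² = 124.58 — call this n₀.
Finite-population correction with N = 720: n = n₀ / (1 + (n₀−1)/N) = 124.58 / 1.172 = 106.30
Round up: n = 107.

107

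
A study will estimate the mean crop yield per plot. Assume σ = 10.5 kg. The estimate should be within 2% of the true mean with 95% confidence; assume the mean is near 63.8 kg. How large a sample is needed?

For a mean, the margin of error is E = z·σ/√n, so n = (zσ/E)².
At 95% confidence, z = 1.960.
E = 2% of 63.8 = 1.276 kg.
n = (1.960 × 10.5 / 1.276)² = 260.13
Round up: n = 261.

n = 261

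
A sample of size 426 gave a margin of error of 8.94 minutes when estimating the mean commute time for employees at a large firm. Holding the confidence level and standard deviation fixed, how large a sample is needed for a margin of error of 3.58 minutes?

Margin of error scales as 1/√n, so n₂ = n₁·(E₁/E₂)².
n₂ = 426 × (8.94/3.58)² = 426 × 6.236 = 2656.54
Round up: n₂ = 2657.

2657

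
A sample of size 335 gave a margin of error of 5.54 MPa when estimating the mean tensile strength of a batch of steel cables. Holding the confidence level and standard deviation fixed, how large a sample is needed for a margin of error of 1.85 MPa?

Margin of error scales as 1/√n, so n₂ = n₁·(E₁/E₂)².
n₂ = 335 × (5.54/1.85)² = 335 × 8.968 = 3004.28
Round up: n₂ = 3005.

3005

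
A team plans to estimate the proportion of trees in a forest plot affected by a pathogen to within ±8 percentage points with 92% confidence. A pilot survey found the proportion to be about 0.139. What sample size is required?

For a proportion with margin E = 0.08 at 92% confidence, z = 1.751.
n = p̂(1−p̂)(z/E)² = 0.139 × 0.861 × (1.751/0.08)² = 57.33
Round up: n = 58.

58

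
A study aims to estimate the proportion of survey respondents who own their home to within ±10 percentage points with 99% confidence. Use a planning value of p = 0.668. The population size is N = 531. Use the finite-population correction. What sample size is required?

For a proportion with margin E = 0.1 at 99% confidence, z = 2.576.
n = p̂(1−p̂)(z/E)² = 0.668 × 0.332 × (2.576/0.1)² = 147.17 — call this n₀.
Finite-population correction with N = 531: n = n₀ / (1 + (n₀−1)/N) = 147.17 / 1.275 = 115.43
Round up: n = 116.

116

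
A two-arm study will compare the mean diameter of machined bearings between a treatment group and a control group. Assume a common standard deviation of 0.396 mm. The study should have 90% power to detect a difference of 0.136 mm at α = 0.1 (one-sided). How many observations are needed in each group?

For two equal groups, n per group = 2·((z_α + z_β)·σ/δ)².
z_α = 1.282; z_β = 1.282 (power 90%).
n = 2 × (2.564 × 0.396 / 0.136)² = 2 × 55.74 = 111.48
Round up: n = 112 per group.

112 per group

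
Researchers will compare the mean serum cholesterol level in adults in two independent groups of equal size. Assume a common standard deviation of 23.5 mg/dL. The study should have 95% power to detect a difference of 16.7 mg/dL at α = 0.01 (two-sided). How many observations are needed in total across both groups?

For two equal groups, n per group = 2·((z_{α/2} + z_β)·σ/δ)².
z_{α/2} = 2.576; z_β = 1.645 (power 95%).
n = 2 × (4.221 × 23.5 / 16.7)² = 2 × 35.28 = 70.56
Round up: n = 71 per group.
Total across both groups: 2 × 71 = 142.

142 total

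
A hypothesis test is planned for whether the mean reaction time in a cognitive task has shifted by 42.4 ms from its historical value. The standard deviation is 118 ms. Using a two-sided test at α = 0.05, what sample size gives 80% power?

For a one-sample z-test, n = ((z_{α/2} + z_β)·σ/δ)².
z_{α/2} = 1.960 (two-sided α = 0.05); z_β = 0.842 (power 80% → β = 0.2).
n = (2.802 × 118 / 42.4)² = 60.81
Round up: n = 61.

61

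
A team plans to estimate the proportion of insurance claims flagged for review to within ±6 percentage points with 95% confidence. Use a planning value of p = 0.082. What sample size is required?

For a proportion with margin E = 0.06 at 95% confidence, z = 1.960.
n = p̂(1−p̂)(z/E)² = 0.082 × 0.918 × (1.960/0.06)² = 80.33
Round up: n = 81.

81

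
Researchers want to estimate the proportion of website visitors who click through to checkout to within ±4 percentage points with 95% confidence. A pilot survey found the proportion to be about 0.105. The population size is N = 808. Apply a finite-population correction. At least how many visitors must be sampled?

For a proportion with margin E = 0.04 at 95% confidence, z = 1.960.
n = p̂(1−p̂)(z/E)² = 0.105 × 0.895 × (1.960/0.04)² = 225.63 — call this n₀.
Finite-population correction with N = 808: n = n₀ / (1 + (n₀−1)/N) = 225.63 / 1.278 = 176.55
Round up: n = 177.

n = 177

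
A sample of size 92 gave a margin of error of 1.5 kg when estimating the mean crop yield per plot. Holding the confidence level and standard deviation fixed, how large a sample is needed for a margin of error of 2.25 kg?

Margin of error scales as 1/√n, so n₂ = n₁·(E₁/E₂)².
n₂ = 92 × (1.5/2.25)² = 92 × 0.4444 = 40.88
Round up: n₂ = 41.

41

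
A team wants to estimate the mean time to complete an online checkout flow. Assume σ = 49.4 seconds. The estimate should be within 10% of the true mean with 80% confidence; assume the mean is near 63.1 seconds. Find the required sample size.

For a mean, the margin of error is E = z·σ/√n, so n = (zσ/E)².
At 80% confidence, z = 1.282.
E = 10% of 63.1 = 6.31 seconds.
n = (1.282 × 49.4 / 6.31)² = 100.73
Round up: n = 101.

n = 101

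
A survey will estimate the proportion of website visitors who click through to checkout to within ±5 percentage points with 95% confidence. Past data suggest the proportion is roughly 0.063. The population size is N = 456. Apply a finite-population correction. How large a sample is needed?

76

For a proportion with margin E = 0.05 at 95% confidence, z = 1.960.
n = p̂(1−p̂)(z/E)² = 0.063 × 0.937 × (1.960/0.05)² = 90.71 — call this n₀.
Finite-population correction with N = 456: n = n₀ / (1 + (n₀−1)/N) = 90.71 / 1.197 = 75.78
Round up: n = 76.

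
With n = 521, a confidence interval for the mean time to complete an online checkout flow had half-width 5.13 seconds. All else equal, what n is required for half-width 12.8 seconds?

84

Margin of error scales as 1/√n, so n₂ = n₁·(E₁/E₂)².
n₂ = 521 × (5.13/12.8)² = 521 × 0.1606 = 83.67
Round up: n₂ = 84.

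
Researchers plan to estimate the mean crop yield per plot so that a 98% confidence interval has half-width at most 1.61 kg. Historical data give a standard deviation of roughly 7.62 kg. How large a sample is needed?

For a mean, the margin of error is E = z·σ/√n, so n = (zσ/E)².
At 98% confidence, z = 2.326.
n = (2.326 × 7.62 / 1.61)² = 121.19
Round up: n = 122.

122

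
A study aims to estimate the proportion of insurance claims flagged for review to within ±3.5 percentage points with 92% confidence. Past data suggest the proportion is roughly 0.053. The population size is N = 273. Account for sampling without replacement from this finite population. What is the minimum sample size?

n = 87

For a proportion with margin E = 0.035 at 92% confidence, z = 1.751.
n = p̂(1−p̂)(z/E)² = 0.053 × 0.947 × (1.751/0.035)² = 125.62 — call this n₀.
Finite-population correction with N = 273: n = n₀ / (1 + (n₀−1)/N) = 125.62 / 1.456 = 86.28
Round up: n = 87.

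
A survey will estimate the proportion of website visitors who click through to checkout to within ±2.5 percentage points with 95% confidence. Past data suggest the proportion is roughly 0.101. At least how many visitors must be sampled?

For a proportion with margin E = 0.025 at 95% confidence, z = 1.960.
n = p̂(1−p̂)(z/E)² = 0.101 × 0.899 × (1.960/0.025)² = 558.10
Round up: n = 559.

559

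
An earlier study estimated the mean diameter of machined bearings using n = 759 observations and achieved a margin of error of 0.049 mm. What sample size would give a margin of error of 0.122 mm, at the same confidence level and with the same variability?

n = 123

Margin of error scales as 1/√n, so n₂ = n₁·(E₁/E₂)².
n₂ = 759 × (0.049/0.122)² = 759 × 0.1613 = 122.43
Round up: n₂ = 123.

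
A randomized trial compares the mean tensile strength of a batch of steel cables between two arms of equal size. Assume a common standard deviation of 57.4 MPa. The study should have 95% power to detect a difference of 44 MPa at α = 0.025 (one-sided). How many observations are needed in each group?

45 per group

For two equal groups, n per group = 2·((z_α + z_β)·σ/δ)².
z_α = 1.960; z_β = 1.645 (power 95%).
n = 2 × (3.605 × 57.4 / 44)² = 2 × 22.12 = 44.24
Round up: n = 45 per group.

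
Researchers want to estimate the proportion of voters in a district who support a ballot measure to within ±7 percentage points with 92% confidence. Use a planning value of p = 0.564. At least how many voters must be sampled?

For a proportion with margin E = 0.07 at 92% confidence, z = 1.751.
n = p̂(1−p̂)(z/E)² = 0.564 × 0.436 × (1.751/0.07)² = 153.87
Round up: n = 154.

n = 154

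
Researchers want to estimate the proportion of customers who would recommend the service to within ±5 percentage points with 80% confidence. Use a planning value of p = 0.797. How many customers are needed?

n = 107

For a proportion with margin E = 0.05 at 80% confidence, z = 1.282.
n = p̂(1−p̂)(z/E)² = 0.797 × 0.203 × (1.282/0.05)² = 106.36
Round up: n = 107.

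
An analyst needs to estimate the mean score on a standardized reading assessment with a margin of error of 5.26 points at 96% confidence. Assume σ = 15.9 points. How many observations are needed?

39

For a mean, the margin of error is E = z·σ/√n, so n = (zσ/E)².
At 96% confidence, z = 2.054.
n = (2.054 × 15.9 / 5.26)² = 38.55
Round up: n = 39.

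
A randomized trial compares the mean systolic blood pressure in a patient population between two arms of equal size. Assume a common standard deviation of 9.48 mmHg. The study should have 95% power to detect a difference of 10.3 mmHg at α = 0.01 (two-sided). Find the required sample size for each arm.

For two equal groups, n per group = 2·((z_{α/2} + z_β)·σ/δ)².
z_{α/2} = 2.576; z_β = 1.645 (power 95%).
n = 2 × (4.221 × 9.48 / 10.3)² = 2 × 15.09 = 30.18
Round up: n = 31 per group.

31 per group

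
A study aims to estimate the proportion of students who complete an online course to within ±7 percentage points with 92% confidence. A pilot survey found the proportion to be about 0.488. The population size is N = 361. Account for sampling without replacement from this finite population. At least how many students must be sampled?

For a proportion with margin E = 0.07 at 92% confidence, z = 1.751.
n = p̂(1−p̂)(z/E)² = 0.488 × 0.512 × (1.751/0.07)² = 156.34 — call this n₀.
Finite-population correction with N = 361: n = n₀ / (1 + (n₀−1)/N) = 156.34 / 1.43 = 109.33
Round up: n = 110.

110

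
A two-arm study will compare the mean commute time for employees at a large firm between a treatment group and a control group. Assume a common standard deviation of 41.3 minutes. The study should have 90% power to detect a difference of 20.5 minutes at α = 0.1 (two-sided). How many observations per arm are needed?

70 per group

For two equal groups, n per group = 2·((z_{α/2} + z_β)·σ/δ)².
z_{α/2} = 1.645; z_β = 1.282 (power 90%).
n = 2 × (2.927 × 41.3 / 20.5)² = 2 × 34.77 = 69.54
Round up: n = 70 per group.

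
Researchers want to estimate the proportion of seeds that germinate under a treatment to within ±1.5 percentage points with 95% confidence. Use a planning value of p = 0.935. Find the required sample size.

For a proportion with margin E = 0.015 at 95% confidence, z = 1.960.
n = p̂(1−p̂)(z/E)² = 0.935 × 0.065 × (1.960/0.015)² = 1037.66
Round up: n = 1038.

1038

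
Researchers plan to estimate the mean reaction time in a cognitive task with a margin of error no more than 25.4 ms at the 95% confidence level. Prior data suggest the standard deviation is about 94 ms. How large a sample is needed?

53

For a mean, the margin of error is E = z·σ/√n, so n = (zσ/E)².
At 95% confidence, z = 1.960.
n = (1.960 × 94 / 25.4)² = 52.61
Round up: n = 53.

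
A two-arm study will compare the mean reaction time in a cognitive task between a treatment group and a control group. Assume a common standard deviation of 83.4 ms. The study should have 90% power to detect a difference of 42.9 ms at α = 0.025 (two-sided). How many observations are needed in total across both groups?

188 total

For two equal groups, n per group = 2·((z_{α/2} + z_β)·σ/δ)².
z_{α/2} = 2.241; z_β = 1.282 (power 90%).
n = 2 × (3.523 × 83.4 / 42.9)² = 2 × 46.91 = 93.82
Round up: n = 94 per group.
Total across both groups: 2 × 94 = 188.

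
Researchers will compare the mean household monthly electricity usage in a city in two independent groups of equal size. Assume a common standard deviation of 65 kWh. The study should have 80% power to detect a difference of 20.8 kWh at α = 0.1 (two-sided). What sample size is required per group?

For two equal groups, n per group = 2·((z_{α/2} + z_β)·σ/δ)².
z_{α/2} = 1.645; z_β = 0.842 (power 80%).
n = 2 × (2.487 × 65 / 20.8)² = 2 × 60.40 = 120.80
Round up: n = 121 per group.

121 per group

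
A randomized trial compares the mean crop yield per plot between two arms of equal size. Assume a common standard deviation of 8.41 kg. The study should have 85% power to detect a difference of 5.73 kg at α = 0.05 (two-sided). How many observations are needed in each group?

39 per group

For two equal groups, n per group = 2·((z_{α/2} + z_β)·σ/δ)².
z_{α/2} = 1.960; z_β = 1.036 (power 85%).
n = 2 × (2.996 × 8.41 / 5.73)² = 2 × 19.34 = 38.68
Round up: n = 39 per group.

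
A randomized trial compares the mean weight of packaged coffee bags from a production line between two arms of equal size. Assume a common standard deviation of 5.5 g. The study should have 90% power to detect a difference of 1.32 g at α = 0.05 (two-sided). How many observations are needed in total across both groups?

730 total

For two equal groups, n per group = 2·((z_{α/2} + z_β)·σ/δ)².
z_{α/2} = 1.960; z_β = 1.282 (power 90%).
n = 2 × (3.242 × 5.5 / 1.32)² = 2 × 182.48 = 364.96
Round up: n = 365 per group.
Total across both groups: 2 × 365 = 730.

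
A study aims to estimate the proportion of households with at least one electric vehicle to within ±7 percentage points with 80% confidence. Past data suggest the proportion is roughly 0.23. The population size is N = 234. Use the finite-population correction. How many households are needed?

48

For a proportion with margin E = 0.07 at 80% confidence, z = 1.282.
n = p̂(1−p̂)(z/E)² = 0.23 × 0.77 × (1.282/0.07)² = 59.40 — call this n₀.
Finite-population correction with N = 234: n = n₀ / (1 + (n₀−1)/N) = 59.40 / 1.25 = 47.52
Round up: n = 48.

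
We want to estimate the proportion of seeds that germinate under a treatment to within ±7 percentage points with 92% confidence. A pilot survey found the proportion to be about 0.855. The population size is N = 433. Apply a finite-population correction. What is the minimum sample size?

For a proportion with margin E = 0.07 at 92% confidence, z = 1.751.
n = p̂(1−p̂)(z/E)² = 0.855 × 0.145 × (1.751/0.07)² = 77.57 — call this n₀.
Finite-population correction with N = 433: n = n₀ / (1 + (n₀−1)/N) = 77.57 / 1.177 = 65.90
Round up: n = 66.

n = 66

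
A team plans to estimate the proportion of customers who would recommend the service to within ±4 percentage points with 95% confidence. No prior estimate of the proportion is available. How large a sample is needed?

601

For a proportion with margin E = 0.04 at 95% confidence, z = 1.960.
With no prior estimate, use p = 0.5, which maximizes p(1−p) at 0.25.
n = 0.25 × (z/E)² = 0.25 × (1.960/0.04)² = 600.25
Round up: n = 601.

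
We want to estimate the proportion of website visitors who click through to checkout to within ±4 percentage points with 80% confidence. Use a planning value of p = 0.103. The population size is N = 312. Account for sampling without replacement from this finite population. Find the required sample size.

n = 73

For a proportion with margin E = 0.04 at 80% confidence, z = 1.282.
n = p̂(1−p̂)(z/E)² = 0.103 × 0.897 × (1.282/0.04)² = 94.90 — call this n₀.
Finite-population correction with N = 312: n = n₀ / (1 + (n₀−1)/N) = 94.90 / 1.301 = 72.94
Round up: n = 73.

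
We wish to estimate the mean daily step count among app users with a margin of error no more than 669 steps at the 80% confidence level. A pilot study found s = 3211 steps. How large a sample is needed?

For a mean, the margin of error is E = z·σ/√n, so n = (zσ/E)².
At 80% confidence, z = 1.282.
n = (1.282 × 3211 / 669)² = 37.86
Round up: n = 38.

38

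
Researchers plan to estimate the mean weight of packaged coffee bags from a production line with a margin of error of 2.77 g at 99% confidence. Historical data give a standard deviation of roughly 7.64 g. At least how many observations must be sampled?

For a mean, the margin of error is E = z·σ/√n, so n = (zσ/E)².
At 99% confidence, z = 2.576.
n = (2.576 × 7.64 / 2.77)² = 50.48
Round up: n = 51.

51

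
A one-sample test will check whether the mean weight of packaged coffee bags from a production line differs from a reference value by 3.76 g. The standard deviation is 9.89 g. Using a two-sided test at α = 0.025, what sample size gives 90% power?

n = 86

For a one-sample z-test, n = ((z_{α/2} + z_β)·σ/δ)².
z_{α/2} = 2.241 (two-sided α = 0.025); z_β = 1.282 (power 90% → β = 0.1).
n = (3.523 × 9.89 / 3.76)² = 85.87
Round up: n = 86.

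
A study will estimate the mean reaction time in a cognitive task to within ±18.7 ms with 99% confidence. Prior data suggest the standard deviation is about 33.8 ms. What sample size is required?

22

For a mean, the margin of error is E = z·σ/√n, so n = (zσ/E)².
At 99% confidence, z = 2.576.
n = (2.576 × 33.8 / 18.7)² = 21.68
Round up: n = 22.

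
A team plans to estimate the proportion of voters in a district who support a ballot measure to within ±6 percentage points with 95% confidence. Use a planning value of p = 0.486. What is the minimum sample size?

267

For a proportion with margin E = 0.06 at 95% confidence, z = 1.960.
n = p̂(1−p̂)(z/E)² = 0.486 × 0.514 × (1.960/0.06)² = 266.57
Round up: n = 267.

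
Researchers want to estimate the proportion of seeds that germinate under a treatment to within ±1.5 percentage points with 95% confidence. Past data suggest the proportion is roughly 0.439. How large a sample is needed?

4205

For a proportion with margin E = 0.015 at 95% confidence, z = 1.960.
n = p̂(1−p̂)(z/E)² = 0.439 × 0.561 × (1.960/0.015)² = 4204.91
Round up: n = 4205.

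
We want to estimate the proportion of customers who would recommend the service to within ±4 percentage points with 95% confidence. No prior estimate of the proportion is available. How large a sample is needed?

For a proportion with margin E = 0.04 at 95% confidence, z = 1.960.
With no prior estimate, use p = 0.5, which maximizes p(1−p) at 0.25.
n = 0.25 × (z/E)² = 0.25 × (1.960/0.04)² = 600.25
Round up: n = 601.

601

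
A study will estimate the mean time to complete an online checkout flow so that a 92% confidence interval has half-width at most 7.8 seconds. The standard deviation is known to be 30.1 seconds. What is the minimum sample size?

46

For a mean, the margin of error is E = z·σ/√n, so n = (zσ/E)².
At 92% confidence, z = 1.751.
n = (1.751 × 30.1 / 7.8)² = 45.66
Round up: n = 46.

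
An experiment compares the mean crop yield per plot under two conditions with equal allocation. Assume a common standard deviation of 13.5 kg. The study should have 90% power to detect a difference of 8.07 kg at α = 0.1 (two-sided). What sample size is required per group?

48 per group

For two equal groups, n per group = 2·((z_{α/2} + z_β)·σ/δ)².
z_{α/2} = 1.645; z_β = 1.282 (power 90%).
n = 2 × (2.927 × 13.5 / 8.07)² = 2 × 23.98 = 47.96
Round up: n = 48 per group.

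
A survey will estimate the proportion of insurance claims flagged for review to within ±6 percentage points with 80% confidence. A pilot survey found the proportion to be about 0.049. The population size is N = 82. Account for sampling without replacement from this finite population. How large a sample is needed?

n = 18

For a proportion with margin E = 0.06 at 80% confidence, z = 1.282.
n = p̂(1−p̂)(z/E)² = 0.049 × 0.951 × (1.282/0.06)² = 21.27 — call this n₀.
Finite-population correction with N = 82: n = n₀ / (1 + (n₀−1)/N) = 21.27 / 1.247 = 17.06
Round up: n = 18.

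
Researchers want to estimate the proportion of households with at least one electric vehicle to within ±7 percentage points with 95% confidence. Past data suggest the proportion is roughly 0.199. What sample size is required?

For a proportion with margin E = 0.07 at 95% confidence, z = 1.960.
n = p̂(1−p̂)(z/E)² = 0.199 × 0.801 × (1.960/0.07)² = 124.97
Round up: n = 125.

125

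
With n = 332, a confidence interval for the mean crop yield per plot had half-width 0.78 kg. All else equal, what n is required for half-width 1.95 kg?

54

Margin of error scales as 1/√n, so n₂ = n₁·(E₁/E₂)².
n₂ = 332 × (0.78/1.95)² = 332 × 0.16 = 53.12
Round up: n₂ = 54.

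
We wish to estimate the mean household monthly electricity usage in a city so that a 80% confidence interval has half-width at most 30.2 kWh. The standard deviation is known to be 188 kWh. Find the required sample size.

64

For a mean, the margin of error is E = z·σ/√n, so n = (zσ/E)².
At 80% confidence, z = 1.282.
n = (1.282 × 188 / 30.2)² = 63.69
Round up: n = 64.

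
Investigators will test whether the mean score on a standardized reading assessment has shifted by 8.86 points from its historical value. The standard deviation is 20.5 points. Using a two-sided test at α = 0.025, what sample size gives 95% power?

n = 81

For a one-sample z-test, n = ((z_{α/2} + z_β)·σ/δ)².
z_{α/2} = 2.241 (two-sided α = 0.025); z_β = 1.645 (power 95% → β = 0.05).
n = (3.886 × 20.5 / 8.86)² = 80.84
Round up: n = 81.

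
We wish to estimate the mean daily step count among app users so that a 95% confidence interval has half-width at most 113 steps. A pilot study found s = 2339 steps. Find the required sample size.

1646

For a mean, the margin of error is E = z·σ/√n, so n = (zσ/E)².
At 95% confidence, z = 1.960.
n = (1.960 × 2339 / 113)² = 1645.95
Round up: n = 1646.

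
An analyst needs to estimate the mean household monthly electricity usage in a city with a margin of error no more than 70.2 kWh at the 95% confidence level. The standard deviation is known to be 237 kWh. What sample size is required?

For a mean, the margin of error is E = z·σ/√n, so n = (zσ/E)².
At 95% confidence, z = 1.960.
n = (1.960 × 237 / 70.2)² = 43.79
Round up: n = 44.

44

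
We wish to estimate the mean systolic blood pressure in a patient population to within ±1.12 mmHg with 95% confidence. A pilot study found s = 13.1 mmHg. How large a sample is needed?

For a mean, the margin of error is E = z·σ/√n, so n = (zσ/E)².
At 95% confidence, z = 1.960.
n = (1.960 × 13.1 / 1.12)² = 525.56
Round up: n = 526.

526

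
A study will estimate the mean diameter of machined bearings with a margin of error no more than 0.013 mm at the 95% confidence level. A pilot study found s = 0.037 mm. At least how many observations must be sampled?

n = 32

For a mean, the margin of error is E = z·σ/√n, so n = (zσ/E)².
At 95% confidence, z = 1.960.
n = (1.960 × 0.037 / 0.013)² = 31.12
Round up: n = 32.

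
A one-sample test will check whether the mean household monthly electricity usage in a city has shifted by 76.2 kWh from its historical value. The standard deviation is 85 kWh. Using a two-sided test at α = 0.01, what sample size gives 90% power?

n = 19

For a one-sample z-test, n = ((z_{α/2} + z_β)·σ/δ)².
z_{α/2} = 2.576 (two-sided α = 0.01); z_β = 1.282 (power 90% → β = 0.1).
n = (3.858 × 85 / 76.2)² = 18.52
Round up: n = 19.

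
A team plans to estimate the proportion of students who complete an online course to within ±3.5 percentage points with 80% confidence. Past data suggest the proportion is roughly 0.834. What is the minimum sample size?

n = 186

For a proportion with margin E = 0.035 at 80% confidence, z = 1.282.
n = p̂(1−p̂)(z/E)² = 0.834 × 0.166 × (1.282/0.035)² = 185.74
Round up: n = 186.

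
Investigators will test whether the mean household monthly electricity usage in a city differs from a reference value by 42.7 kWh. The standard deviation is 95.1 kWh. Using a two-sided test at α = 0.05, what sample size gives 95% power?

n = 65

For a one-sample z-test, n = ((z_{α/2} + z_β)·σ/δ)².
z_{α/2} = 1.960 (two-sided α = 0.05); z_β = 1.645 (power 95% → β = 0.05).
n = (3.605 × 95.1 / 42.7)² = 64.46
Round up: n = 65.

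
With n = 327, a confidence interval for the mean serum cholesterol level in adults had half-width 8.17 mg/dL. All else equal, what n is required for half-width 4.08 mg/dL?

n = 1312

Margin of error scales as 1/√n, so n₂ = n₁·(E₁/E₂)².
n₂ = 327 × (8.17/4.08)² = 327 × 4.01 = 1311.27
Round up: n₂ = 1312.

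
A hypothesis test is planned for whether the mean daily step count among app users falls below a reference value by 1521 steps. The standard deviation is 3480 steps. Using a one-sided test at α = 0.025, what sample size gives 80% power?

42

For a one-sample z-test, n = ((z_α + z_β)·σ/δ)².
z_α = 1.960 (one-sided α = 0.025); z_β = 0.842 (power 80% → β = 0.2).
n = (2.802 × 3480 / 1521)² = 41.10
Round up: n = 42.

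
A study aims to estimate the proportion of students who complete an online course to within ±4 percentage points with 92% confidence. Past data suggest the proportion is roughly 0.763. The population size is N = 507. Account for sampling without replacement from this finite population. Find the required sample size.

For a proportion with margin E = 0.04 at 92% confidence, z = 1.751.
n = p̂(1−p̂)(z/E)² = 0.763 × 0.237 × (1.751/0.04)² = 346.52 — call this n₀.
Finite-population correction with N = 507: n = n₀ / (1 + (n₀−1)/N) = 346.52 / 1.681 = 206.14
Round up: n = 207.

207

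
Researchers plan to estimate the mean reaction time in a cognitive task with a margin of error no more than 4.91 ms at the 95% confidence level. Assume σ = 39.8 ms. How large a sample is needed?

For a mean, the margin of error is E = z·σ/√n, so n = (zσ/E)².
At 95% confidence, z = 1.960.
n = (1.960 × 39.8 / 4.91)² = 252.42
Round up: n = 253.

253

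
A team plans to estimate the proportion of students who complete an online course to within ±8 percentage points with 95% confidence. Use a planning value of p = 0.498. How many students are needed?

151

For a proportion with margin E = 0.08 at 95% confidence, z = 1.960.
n = p̂(1−p̂)(z/E)² = 0.498 × 0.502 × (1.960/0.08)² = 150.06
Round up: n = 151.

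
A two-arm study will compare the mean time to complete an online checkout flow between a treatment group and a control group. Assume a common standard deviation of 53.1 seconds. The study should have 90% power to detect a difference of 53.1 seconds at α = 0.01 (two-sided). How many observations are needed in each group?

For two equal groups, n per group = 2·((z_{α/2} + z_β)·σ/δ)².
z_{α/2} = 2.576; z_β = 1.282 (power 90%).
n = 2 × (3.858 × 53.1 / 53.1)² = 2 × 14.88 = 29.76
Round up: n = 30 per group.

30 per group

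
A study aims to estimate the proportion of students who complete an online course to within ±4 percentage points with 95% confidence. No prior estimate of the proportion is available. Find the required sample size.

601

For a proportion with margin E = 0.04 at 95% confidence, z = 1.960.
With no prior estimate, use p = 0.5, which maximizes p(1−p) at 0.25.
n = 0.25 × (z/E)² = 0.25 × (1.960/0.04)² = 600.25
Round up: n = 601.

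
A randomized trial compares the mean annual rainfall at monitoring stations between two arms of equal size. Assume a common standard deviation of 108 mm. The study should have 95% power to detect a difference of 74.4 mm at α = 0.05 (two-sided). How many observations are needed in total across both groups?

For two equal groups, n per group = 2·((z_{α/2} + z_β)·σ/δ)².
z_{α/2} = 1.960; z_β = 1.645 (power 95%).
n = 2 × (3.605 × 108 / 74.4)² = 2 × 27.38 = 54.76
Round up: n = 55 per group.
Total across both groups: 2 × 55 = 110.

110 total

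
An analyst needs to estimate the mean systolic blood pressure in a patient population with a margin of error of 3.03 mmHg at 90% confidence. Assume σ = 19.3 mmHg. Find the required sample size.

For a mean, the margin of error is E = z·σ/√n, so n = (zσ/E)².
At 90% confidence, z = 1.645.
n = (1.645 × 19.3 / 3.03)² = 109.79
Round up: n = 110.

110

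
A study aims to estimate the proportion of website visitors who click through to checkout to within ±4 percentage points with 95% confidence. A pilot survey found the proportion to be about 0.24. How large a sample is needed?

n = 438

For a proportion with margin E = 0.04 at 95% confidence, z = 1.960.
n = p̂(1−p̂)(z/E)² = 0.24 × 0.76 × (1.960/0.04)² = 437.94
Round up: n = 438.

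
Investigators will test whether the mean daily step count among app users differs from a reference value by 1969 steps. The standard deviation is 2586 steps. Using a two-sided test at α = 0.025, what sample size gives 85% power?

n = 19

For a one-sample z-test, n = ((z_{α/2} + z_β)·σ/δ)².
z_{α/2} = 2.241 (two-sided α = 0.025); z_β = 1.036 (power 85% → β = 0.15).
n = (3.277 × 2586 / 1969)² = 18.52
Round up: n = 19.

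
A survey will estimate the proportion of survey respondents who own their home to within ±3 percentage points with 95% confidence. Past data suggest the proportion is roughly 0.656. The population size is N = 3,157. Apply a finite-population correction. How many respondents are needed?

For a proportion with margin E = 0.03 at 95% confidence, z = 1.960.
n = p̂(1−p̂)(z/E)² = 0.656 × 0.344 × (1.960/0.03)² = 963.23 — call this n₀.
Finite-population correction with N = 3,157: n = n₀ / (1 + (n₀−1)/N) = 963.23 / 1.305 = 738.11
Round up: n = 739.

739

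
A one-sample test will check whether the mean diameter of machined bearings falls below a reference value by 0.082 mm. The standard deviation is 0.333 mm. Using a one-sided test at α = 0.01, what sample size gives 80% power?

For a one-sample z-test, n = ((z_α + z_β)·σ/δ)².
z_α = 2.326 (one-sided α = 0.01); z_β = 0.842 (power 80% → β = 0.2).
n = (3.168 × 0.333 / 0.082)² = 165.51
Round up: n = 166.

166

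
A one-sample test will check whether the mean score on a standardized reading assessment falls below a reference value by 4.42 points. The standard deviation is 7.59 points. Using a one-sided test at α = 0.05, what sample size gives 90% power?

n = 26

For a one-sample z-test, n = ((z_α + z_β)·σ/δ)².
z_α = 1.645 (one-sided α = 0.05); z_β = 1.282 (power 90% → β = 0.1).
n = (2.927 × 7.59 / 4.42)² = 25.26
Round up: n = 26.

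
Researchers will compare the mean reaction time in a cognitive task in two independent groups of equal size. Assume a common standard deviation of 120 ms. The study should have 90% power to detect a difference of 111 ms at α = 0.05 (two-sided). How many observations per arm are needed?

25 per group

For two equal groups, n per group = 2·((z_{α/2} + z_β)·σ/δ)².
z_{α/2} = 1.960; z_β = 1.282 (power 90%).
n = 2 × (3.242 × 120 / 111)² = 2 × 12.28 = 24.56
Round up: n = 25 per group.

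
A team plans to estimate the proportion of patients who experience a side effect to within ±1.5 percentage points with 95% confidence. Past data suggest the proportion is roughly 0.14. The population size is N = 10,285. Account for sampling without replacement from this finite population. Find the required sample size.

For a proportion with margin E = 0.015 at 95% confidence, z = 1.960.
n = p̂(1−p̂)(z/E)² = 0.14 × 0.86 × (1.960/0.015)² = 2055.68 — call this n₀.
Finite-population correction with N = 10,285: n = n₀ / (1 + (n₀−1)/N) = 2055.68 / 1.2 = 1713.07
Round up: n = 1714.

1714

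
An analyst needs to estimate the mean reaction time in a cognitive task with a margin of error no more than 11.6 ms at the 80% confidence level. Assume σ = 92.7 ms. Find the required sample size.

n = 105

For a mean, the margin of error is E = z·σ/√n, so n = (zσ/E)².
At 80% confidence, z = 1.282.
n = (1.282 × 92.7 / 11.6)² = 104.96
Round up: n = 105.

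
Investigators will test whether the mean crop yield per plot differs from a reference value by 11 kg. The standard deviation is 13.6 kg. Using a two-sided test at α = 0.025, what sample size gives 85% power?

For a one-sample z-test, n = ((z_{α/2} + z_β)·σ/δ)².
z_{α/2} = 2.241 (two-sided α = 0.025); z_β = 1.036 (power 85% → β = 0.15).
n = (3.277 × 13.6 / 11)² = 16.42
Round up: n = 17.

17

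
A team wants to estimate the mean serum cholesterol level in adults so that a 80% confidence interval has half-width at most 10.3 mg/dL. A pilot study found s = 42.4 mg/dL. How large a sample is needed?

For a mean, the margin of error is E = z·σ/√n, so n = (zσ/E)².
At 80% confidence, z = 1.282.
n = (1.282 × 42.4 / 10.3)² = 27.85
Round up: n = 28.

28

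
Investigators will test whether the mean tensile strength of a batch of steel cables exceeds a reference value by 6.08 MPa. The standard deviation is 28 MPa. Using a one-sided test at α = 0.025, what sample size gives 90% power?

n = 223

For a one-sample z-test, n = ((z_α + z_β)·σ/δ)².
z_α = 1.960 (one-sided α = 0.025); z_β = 1.282 (power 90% → β = 0.1).
n = (3.242 × 28 / 6.08)² = 222.91
Round up: n = 223.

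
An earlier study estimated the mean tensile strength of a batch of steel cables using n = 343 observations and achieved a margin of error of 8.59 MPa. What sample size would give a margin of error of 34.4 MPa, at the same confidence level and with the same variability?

Margin of error scales as 1/√n, so n₂ = n₁·(E₁/E₂)².
n₂ = 343 × (8.59/34.4)² = 343 × 0.06235 = 21.39
Round up: n₂ = 22.

22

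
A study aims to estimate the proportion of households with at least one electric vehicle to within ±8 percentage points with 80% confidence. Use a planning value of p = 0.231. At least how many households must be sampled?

46

For a proportion with margin E = 0.08 at 80% confidence, z = 1.282.
n = p̂(1−p̂)(z/E)² = 0.231 × 0.769 × (1.282/0.08)² = 45.62
Round up: n = 46.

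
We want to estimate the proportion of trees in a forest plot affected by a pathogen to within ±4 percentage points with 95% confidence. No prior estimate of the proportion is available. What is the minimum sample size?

For a proportion with margin E = 0.04 at 95% confidence, z = 1.960.
With no prior estimate, use p = 0.5, which maximizes p(1−p) at 0.25.
n = 0.25 × (z/E)² = 0.25 × (1.960/0.04)² = 600.25
Round up: n = 601.

601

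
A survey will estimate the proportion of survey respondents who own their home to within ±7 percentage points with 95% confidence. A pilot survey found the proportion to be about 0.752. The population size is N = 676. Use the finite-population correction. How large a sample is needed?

For a proportion with margin E = 0.07 at 95% confidence, z = 1.960.
n = p̂(1−p̂)(z/E)² = 0.752 × 0.248 × (1.960/0.07)² = 146.21 — call this n₀.
Finite-population correction with N = 676: n = n₀ / (1 + (n₀−1)/N) = 146.21 / 1.215 = 120.34
Round up: n = 121.

121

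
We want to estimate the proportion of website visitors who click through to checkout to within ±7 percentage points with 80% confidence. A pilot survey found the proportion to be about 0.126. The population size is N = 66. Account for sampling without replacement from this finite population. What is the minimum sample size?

For a proportion with margin E = 0.07 at 80% confidence, z = 1.282.
n = p̂(1−p̂)(z/E)² = 0.126 × 0.874 × (1.282/0.07)² = 36.94 — call this n₀.
Finite-population correction with N = 66: n = n₀ / (1 + (n₀−1)/N) = 36.94 / 1.545 = 23.91
Round up: n = 24.

24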